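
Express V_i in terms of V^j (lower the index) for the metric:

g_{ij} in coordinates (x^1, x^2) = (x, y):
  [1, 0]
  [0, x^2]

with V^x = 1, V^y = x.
V_i = g_{ij} V^j:
V_x = (1)(1) + (0)(x) = 1
V_y = (0)(1) + (x^2)(x) = x^3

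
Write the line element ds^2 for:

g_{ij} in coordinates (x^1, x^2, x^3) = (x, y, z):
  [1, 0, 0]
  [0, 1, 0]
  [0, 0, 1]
ds^2 = g_{ij} dx^i dx^j; only the non-zero components contribute.
ds^2 = dx^2 + dy^2 + dz^2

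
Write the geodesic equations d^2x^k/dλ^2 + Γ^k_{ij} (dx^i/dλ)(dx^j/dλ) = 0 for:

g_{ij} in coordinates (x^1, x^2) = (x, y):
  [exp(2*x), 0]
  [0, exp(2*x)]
Geodesic equation: d^2x^k/dλ^2 + Γ^k_{ij} (dx^i/dλ)(dx^j/dλ) = 0.
Non-zero Christoffel symbols:
Γ^x_{x x} = 1
Γ^x_{y y} = -1
Γ^y_{x y} = 1
Substituting (the symmetric pair Γ^k_{ij}, Γ^k_{ji} combines into a factor 2):
d^2x/dλ^2 + (dx/dλ)^2 - (dy/dλ)^2 = 0
d^2y/dλ^2 + 2 (dx/dλ)(dy/dλ) = 0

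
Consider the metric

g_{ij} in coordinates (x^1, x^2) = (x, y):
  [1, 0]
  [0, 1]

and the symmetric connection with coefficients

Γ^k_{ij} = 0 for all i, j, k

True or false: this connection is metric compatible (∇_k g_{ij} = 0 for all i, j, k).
Using ∇_k g_{ij} = ∂_k g_{ij} - Γ^m_{ki} g_{mj} - Γ^m_{kj} g_{im}:
e.g. ∇_x g_{xy} = (0) - (0) - (0) = 0
Every component ∇_k g_{ij} vanishes: the connection is metric compatible.
True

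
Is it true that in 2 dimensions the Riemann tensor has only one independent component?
The number of independent components is n^2(n^2-1)/12 = 4·3/12 = 1 for n = 2 (e.g. R_{1212}).
Yes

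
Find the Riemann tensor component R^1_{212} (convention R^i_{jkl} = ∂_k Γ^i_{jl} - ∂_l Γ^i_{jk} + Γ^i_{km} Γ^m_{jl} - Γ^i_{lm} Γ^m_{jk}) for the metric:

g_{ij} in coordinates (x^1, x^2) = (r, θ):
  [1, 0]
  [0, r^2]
Non-zero Christoffel symbols (Γ^k_{ij} = Γ^k_{ji}):
Γ^r_{θ θ} = -r
Γ^θ_{r θ} = 1/r
R^r_{θ r θ} = ∂_r Γ^r_{θ θ} - ∂_θ Γ^r_{θ r} + Γ^r_{r m} Γ^m_{θ θ} - Γ^r_{θ m} Γ^m_{θ r}
  = (-1) - (0) + (0) - (-1) = 0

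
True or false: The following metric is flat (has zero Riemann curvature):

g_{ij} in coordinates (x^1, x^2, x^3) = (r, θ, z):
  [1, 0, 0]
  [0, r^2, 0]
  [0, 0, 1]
Non-zero Christoffel symbols:
Γ^r_{θ θ} = -r
Γ^θ_{r θ} = 1/r
Ricci tensor: R_{rr} = 0, R_{rθ} = 0, R_{rz} = 0, R_{θθ} = 0, R_{θz} = 0, R_{zz} = 0
All R_{ij} vanish; in 3 dimensions the Riemann tensor is fully determined by the Ricci tensor, so R^i_{jkl} = 0: the metric is flat (curvilinear coordinates on flat space).
True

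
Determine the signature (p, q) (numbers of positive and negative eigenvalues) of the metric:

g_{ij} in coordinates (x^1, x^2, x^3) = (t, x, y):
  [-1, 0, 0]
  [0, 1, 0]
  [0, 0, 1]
The metric is diagonal, so its eigenvalues are the diagonal entries: -1, 1, 1 (at a generic point, where coordinate-dependent entries are positive).
2 positive, 1 negative.
(2, 1) - Lorentzian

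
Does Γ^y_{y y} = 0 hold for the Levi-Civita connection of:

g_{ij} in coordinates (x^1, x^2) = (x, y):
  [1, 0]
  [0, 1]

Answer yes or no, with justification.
Γ^y_{y y} = (1/2) g^{yy} (∂_y g_{yy} + ∂_y g_{yy} - ∂_y g_{yy}) = (1/2)(1)((0) + (0) - (0)) = 0
This equals the proposed value 0.
Yes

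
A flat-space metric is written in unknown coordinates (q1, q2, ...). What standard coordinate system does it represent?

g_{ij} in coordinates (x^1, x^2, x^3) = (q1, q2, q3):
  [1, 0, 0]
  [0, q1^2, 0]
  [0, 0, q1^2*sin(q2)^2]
The line element ds^2 = dq1^2 + q1^2 dq2^2 + q1^2 sin(q2)^2 dq3^2 is dr^2 + r^2 dθ^2 + r^2 sin(θ)^2 dφ^2 with q1 = r, q2 = θ, q3 = φ.
spherical coordinates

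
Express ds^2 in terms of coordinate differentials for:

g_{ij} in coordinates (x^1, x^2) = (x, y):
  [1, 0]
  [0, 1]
ds^2 = g_{ij} dx^i dx^j; only the non-zero components contribute.
ds^2 = dx^2 + dy^2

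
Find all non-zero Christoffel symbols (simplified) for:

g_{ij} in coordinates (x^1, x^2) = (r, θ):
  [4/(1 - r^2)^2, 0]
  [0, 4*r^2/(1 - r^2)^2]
Using Γ^k_{ij} = (1/2) g^{km} (∂_i g_{mj} + ∂_j g_{mi} - ∂_m g_{ij}); the metric is diagonal, so only the m = k term contributes.
Non-zero symbols (using the symmetry Γ^k_{ij} = Γ^k_{ji}):
Γ^r_{r r} = (1/2) g^{rr} (∂_r g_{rr} + ∂_r g_{rr} - ∂_r g_{rr}) = (1/2)((1 - r^2)^2/4)((16*r/(1 - r^2)^3) + (16*r/(1 - r^2)^3) - (16*r/(1 - r^2)^3)) = 2*r/(1 - r^2)
Γ^r_{θ θ} = (1/2) g^{rr} (∂_θ g_{rθ} + ∂_θ g_{rθ} - ∂_r g_{θθ}) = (1/2)((1 - r^2)^2/4)((0) + (0) - (-8*(r^3 + r)/(r^2 - 1)^3)) = (r^3 + r)/(r^2 - 1)
Γ^θ_{r θ} = (1/2) g^{θθ} (∂_r g_{θθ} + ∂_θ g_{θr} - ∂_θ g_{rθ}) = (1/2)((1 - r^2)^2/(4*r^2))((-8*(r^3 + r)/(r^2 - 1)^3) + (0) - (0)) = (-r^2 - 1)/(r^3 - r)
All other Christoffel symbols are zero.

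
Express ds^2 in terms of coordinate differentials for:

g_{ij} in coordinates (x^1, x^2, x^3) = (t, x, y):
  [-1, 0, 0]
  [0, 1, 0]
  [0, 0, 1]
ds^2 = g_{ij} dx^i dx^j; only the non-zero components contribute.
ds^2 = -dt^2 + dx^2 + dy^2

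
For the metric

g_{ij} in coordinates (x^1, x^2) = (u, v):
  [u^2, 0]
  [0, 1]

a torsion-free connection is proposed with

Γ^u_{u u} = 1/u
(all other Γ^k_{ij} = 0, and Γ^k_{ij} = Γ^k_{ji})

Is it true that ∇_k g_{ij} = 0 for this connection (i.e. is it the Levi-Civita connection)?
Using ∇_k g_{ij} = ∂_k g_{ij} - Γ^m_{ki} g_{mj} - Γ^m_{kj} g_{im}:
e.g. ∇_u g_{uu} = (2*u) - (u) - (u) = 0
Every component ∇_k g_{ij} vanishes: the connection is metric compatible.
Yes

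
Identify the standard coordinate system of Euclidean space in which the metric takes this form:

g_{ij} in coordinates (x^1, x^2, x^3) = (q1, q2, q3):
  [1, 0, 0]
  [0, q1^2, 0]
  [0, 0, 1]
The line element ds^2 = dq1^2 + q1^2 dq2^2 + dq3^2 is dr^2 + r^2 dθ^2 + dz^2 with q1 = r, q2 = θ, q3 = z.
cylindrical coordinates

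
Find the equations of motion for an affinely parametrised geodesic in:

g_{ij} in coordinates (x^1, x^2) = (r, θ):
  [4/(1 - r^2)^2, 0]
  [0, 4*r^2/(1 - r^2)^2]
Geodesic equation: d^2x^k/dλ^2 + Γ^k_{ij} (dx^i/dλ)(dx^j/dλ) = 0.
Non-zero Christoffel symbols:
Γ^r_{r r} = 2*r/(1 - r^2)
Γ^r_{θ θ} = (r^3 + r)/(r^2 - 1)
Γ^θ_{r θ} = (-r^2 - 1)/(r^3 - r)
Substituting (the symmetric pair Γ^k_{ij}, Γ^k_{ji} combines into a factor 2):
d^2r/dλ^2 + (2*r/(1 - r^2)) (dr/dλ)^2 + ((r^3 + r)/(r^2 - 1)) (dθ/dλ)^2 = 0
d^2θ/dλ^2 + ((-2*r^2 - 2)/(r^3 - r)) (dr/dλ)(dθ/dλ) = 0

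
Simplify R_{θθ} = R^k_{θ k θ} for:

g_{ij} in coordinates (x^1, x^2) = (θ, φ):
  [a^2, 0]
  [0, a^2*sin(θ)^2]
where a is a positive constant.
Non-zero Christoffel symbols (Γ^k_{ij} = Γ^k_{ji}):
Γ^θ_{φ φ} = -sin(2*θ)/2
Γ^φ_{θ φ} = 1/tan(θ)
R^θ_{θ θ θ} = 0 (a repeated index in an antisymmetric pair)
R^φ_{θ φ θ} = ∂_φ Γ^φ_{θ θ} - ∂_θ Γ^φ_{θ φ} + Γ^φ_{φ m} Γ^m_{θ θ} - Γ^φ_{θ m} Γ^m_{θ φ}
  = (0) - (-1/sin(θ)^2) + (0) - (1/tan(θ)^2) = 1
R_{θθ} = R^θ_{θ θ θ} + R^φ_{θ φ θ} = (0) + (1) = 1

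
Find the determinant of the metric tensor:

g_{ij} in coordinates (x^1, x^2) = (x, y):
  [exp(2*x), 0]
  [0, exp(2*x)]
For a 2×2 metric: det(g) = g_{11}·g_{22} - g_{12}·g_{21}
= (exp(2*x))·(exp(2*x)) - (0)·(0)
= exp(4*x) - 0
det(g) = exp(4*x)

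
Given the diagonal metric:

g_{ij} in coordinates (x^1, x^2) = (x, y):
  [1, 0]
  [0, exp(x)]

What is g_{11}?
With x^1 = x, x^2 = y, g_{11} = g_{xx} is the row-1, column-1 entry of the matrix.
g_{11} = 1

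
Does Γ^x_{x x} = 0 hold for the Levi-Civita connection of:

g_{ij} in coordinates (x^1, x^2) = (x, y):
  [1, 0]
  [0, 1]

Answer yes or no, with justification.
Γ^x_{x x} = (1/2) g^{xx} (∂_x g_{xx} + ∂_x g_{xx} - ∂_x g_{xx}) = (1/2)(1)((0) + (0) - (0)) = 0
This equals the proposed value 0.
Yes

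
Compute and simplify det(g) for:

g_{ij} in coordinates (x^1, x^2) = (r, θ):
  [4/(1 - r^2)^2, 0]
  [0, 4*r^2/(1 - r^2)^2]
For a 2×2 metric: det(g) = g_{11}·g_{22} - g_{12}·g_{21}
= (4/(1 - r^2)^2)·(4*r^2/(1 - r^2)^2) - (0)·(0)
= 16*r^2/(1 - r^2)^4 - 0
det(g) = 16*r^2/(1 - r^2)^4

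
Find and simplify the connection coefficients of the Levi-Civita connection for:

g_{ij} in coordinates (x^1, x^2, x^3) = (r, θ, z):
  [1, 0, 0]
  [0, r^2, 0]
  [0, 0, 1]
Using Γ^k_{ij} = (1/2) g^{km} (∂_i g_{mj} + ∂_j g_{mi} - ∂_m g_{ij}); the metric is diagonal, so only the m = k term contributes.
Non-zero symbols (using the symmetry Γ^k_{ij} = Γ^k_{ji}):
Γ^r_{θ θ} = (1/2) g^{rr} (∂_θ g_{rθ} + ∂_θ g_{rθ} - ∂_r g_{θθ}) = (1/2)(1)((0) + (0) - (2*r)) = -r
Γ^θ_{r θ} = (1/2) g^{θθ} (∂_r g_{θθ} + ∂_θ g_{θr} - ∂_θ g_{rθ}) = (1/2)(1/r^2)((2*r) + (0) - (0)) = 1/r
All other Christoffel symbols are zero.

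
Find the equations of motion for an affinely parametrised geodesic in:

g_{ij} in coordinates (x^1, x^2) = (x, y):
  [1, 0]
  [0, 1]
Geodesic equation: d^2x^k/dλ^2 + Γ^k_{ij} (dx^i/dλ)(dx^j/dλ) = 0.
All Christoffel symbols vanish, so the geodesics are straight lines:
d^2x/dλ^2 = 0
d^2y/dλ^2 = 0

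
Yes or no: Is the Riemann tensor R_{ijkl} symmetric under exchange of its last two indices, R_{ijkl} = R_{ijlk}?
It is antisymmetric in the last pair: R_{ijkl} = -R_{ijlk}.
No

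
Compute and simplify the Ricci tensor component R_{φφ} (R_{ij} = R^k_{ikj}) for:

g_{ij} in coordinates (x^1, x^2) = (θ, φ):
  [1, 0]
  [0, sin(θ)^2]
Non-zero Christoffel symbols (Γ^k_{ij} = Γ^k_{ji}):
Γ^θ_{φ φ} = -sin(2*θ)/2
Γ^φ_{θ φ} = 1/tan(θ)
R^θ_{φ θ φ} = ∂_θ Γ^θ_{φ φ} - ∂_φ Γ^θ_{φ θ} + Γ^θ_{θ m} Γ^m_{φ φ} - Γ^θ_{φ m} Γ^m_{φ θ}
  = (-cos(2*θ)) - (0) + (0) - (-cos(θ)^2) = sin(θ)^2
R^φ_{φ φ φ} = 0 (a repeated index in an antisymmetric pair)
R_{φφ} = R^θ_{φ θ φ} + R^φ_{φ φ φ} = (sin(θ)^2) + (0) = sin(θ)^2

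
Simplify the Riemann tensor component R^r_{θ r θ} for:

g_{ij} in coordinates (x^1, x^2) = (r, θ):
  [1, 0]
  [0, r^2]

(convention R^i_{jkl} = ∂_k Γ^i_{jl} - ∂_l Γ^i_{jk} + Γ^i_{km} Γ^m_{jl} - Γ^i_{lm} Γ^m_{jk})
Non-zero Christoffel symbols (Γ^k_{ij} = Γ^k_{ji}):
Γ^r_{θ θ} = -r
Γ^θ_{r θ} = 1/r
R^r_{θ r θ} = ∂_r Γ^r_{θ θ} - ∂_θ Γ^r_{θ r} + Γ^r_{r m} Γ^m_{θ θ} - Γ^r_{θ m} Γ^m_{θ r}
  = (-1) - (0) + (0) - (-1) = 0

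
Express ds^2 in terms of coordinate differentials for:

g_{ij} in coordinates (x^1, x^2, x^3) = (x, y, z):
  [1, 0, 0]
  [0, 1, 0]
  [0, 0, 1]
ds^2 = g_{ij} dx^i dx^j; only the non-zero components contribute.
ds^2 = dx^2 + dy^2 + dz^2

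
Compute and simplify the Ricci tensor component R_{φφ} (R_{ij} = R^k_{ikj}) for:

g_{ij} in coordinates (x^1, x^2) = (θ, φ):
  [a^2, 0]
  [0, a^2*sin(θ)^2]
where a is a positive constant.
Non-zero Christoffel symbols (Γ^k_{ij} = Γ^k_{ji}):
Γ^θ_{φ φ} = -sin(2*θ)/2
Γ^φ_{θ φ} = 1/tan(θ)
R^θ_{φ θ φ} = ∂_θ Γ^θ_{φ φ} - ∂_φ Γ^θ_{φ θ} + Γ^θ_{θ m} Γ^m_{φ φ} - Γ^θ_{φ m} Γ^m_{φ θ}
  = (-cos(2*θ)) - (0) + (0) - (-cos(θ)^2) = sin(θ)^2
R^φ_{φ φ φ} = 0 (a repeated index in an antisymmetric pair)
R_{φφ} = R^θ_{φ θ φ} + R^φ_{φ φ φ} = (sin(θ)^2) + (0) = sin(θ)^2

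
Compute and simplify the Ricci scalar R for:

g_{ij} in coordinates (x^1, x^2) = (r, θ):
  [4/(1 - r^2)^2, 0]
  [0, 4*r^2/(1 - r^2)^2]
Non-zero Christoffel symbols (Γ^k_{ij} = Γ^k_{ji}):
Γ^r_{r r} = 2*r/(1 - r^2)
Γ^r_{θ θ} = (r^3 + r)/(r^2 - 1)
Γ^θ_{r θ} = (-r^2 - 1)/(r^3 - r)
Ricci tensor (R_{ij} = R^k_{ikj}): R_{rr} = -4/(r^2 - 1)^2, R_{rθ} = 0, R_{θθ} = -4*r^2/(r^2 - 1)^2
Inverse metric: g^{rr} = (1 - r^2)^2/4, g^{θθ} = (1 - r^2)^2/(4*r^2)
R = g^{ij} R_{ij} = ((1 - r^2)^2/4)(-4/(r^2 - 1)^2) + ((1 - r^2)^2/(4*r^2))(-4*r^2/(r^2 - 1)^2) = -2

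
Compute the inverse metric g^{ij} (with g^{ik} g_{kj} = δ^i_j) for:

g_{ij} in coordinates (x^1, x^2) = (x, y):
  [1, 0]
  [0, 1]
The metric is diagonal, so g^{ij} is diagonal with entries 1/g_{ii}: diag(1, 1).
g^{ij}:
  [1, 0]
  [0, 1]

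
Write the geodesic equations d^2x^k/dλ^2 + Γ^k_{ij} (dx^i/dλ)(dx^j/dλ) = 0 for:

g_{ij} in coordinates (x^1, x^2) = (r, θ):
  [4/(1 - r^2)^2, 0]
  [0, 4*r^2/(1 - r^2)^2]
Geodesic equation: d^2x^k/dλ^2 + Γ^k_{ij} (dx^i/dλ)(dx^j/dλ) = 0.
Non-zero Christoffel symbols:
Γ^r_{r r} = 2*r/(1 - r^2)
Γ^r_{θ θ} = (r^3 + r)/(r^2 - 1)
Γ^θ_{r θ} = (-r^2 - 1)/(r^3 - r)
Substituting (the symmetric pair Γ^k_{ij}, Γ^k_{ji} combines into a factor 2):
d^2r/dλ^2 + (2*r/(1 - r^2)) (dr/dλ)^2 + ((r^3 + r)/(r^2 - 1)) (dθ/dλ)^2 = 0
d^2θ/dλ^2 + ((-2*r^2 - 2)/(r^3 - r)) (dr/dλ)(dθ/dλ) = 0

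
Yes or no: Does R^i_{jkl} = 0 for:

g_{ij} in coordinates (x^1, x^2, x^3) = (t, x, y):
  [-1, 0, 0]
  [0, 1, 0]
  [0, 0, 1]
All metric components are constant, so every Christoffel symbol vanishes and R^i_{jkl} = 0.
Yes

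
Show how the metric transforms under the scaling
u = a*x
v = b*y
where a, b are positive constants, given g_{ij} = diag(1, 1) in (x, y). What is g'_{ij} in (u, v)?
Invert the transformation: x = u/a, y = v/b
g'_{ij} = (∂x^k/∂x'^i)(∂x^l/∂x'^j) g_{kl}; with g_{kl} = δ_{kl} this is Σ_k (∂x^k/∂x'^i)(∂x^k/∂x'^j).
Jacobian: ∂x/∂u = 1/a, ∂x/∂v = 0, ∂y/∂u = 0, ∂y/∂v = 1/b
g'_{uu} = (1/a)(1/a) + (0)(0) = 1/a^2
g'_{uv} = (1/a)(0) + (0)(1/b) = 0
g'_{vv} = (0)(0) + (1/b)(1/b) = 1/b^2
g'_{ij} = diag(1/a^2, 1/b^2)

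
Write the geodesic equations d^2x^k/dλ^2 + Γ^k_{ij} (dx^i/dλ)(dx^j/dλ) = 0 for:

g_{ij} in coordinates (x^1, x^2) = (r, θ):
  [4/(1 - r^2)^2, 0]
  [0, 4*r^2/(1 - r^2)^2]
Geodesic equation: d^2x^k/dλ^2 + Γ^k_{ij} (dx^i/dλ)(dx^j/dλ) = 0.
Non-zero Christoffel symbols:
Γ^r_{r r} = 2*r/(1 - r^2)
Γ^r_{θ θ} = (r^3 + r)/(r^2 - 1)
Γ^θ_{r θ} = (-r^2 - 1)/(r^3 - r)
Substituting (the symmetric pair Γ^k_{ij}, Γ^k_{ji} combines into a factor 2):
d^2r/dλ^2 + (2*r/(1 - r^2)) (dr/dλ)^2 + ((r^3 + r)/(r^2 - 1)) (dθ/dλ)^2 = 0
d^2θ/dλ^2 + ((-2*r^2 - 2)/(r^3 - r)) (dr/dλ)(dθ/dλ) = 0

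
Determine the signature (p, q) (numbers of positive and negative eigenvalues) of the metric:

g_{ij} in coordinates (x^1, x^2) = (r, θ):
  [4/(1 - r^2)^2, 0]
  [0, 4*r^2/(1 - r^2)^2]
The metric is diagonal, so its eigenvalues are the diagonal entries: 4/(1 - r^2)^2, 4*r^2/(1 - r^2)^2 (at a generic point, where coordinate-dependent entries are positive).
2 positive, 0 negative.
(2, 0) - Riemannian (positive definite)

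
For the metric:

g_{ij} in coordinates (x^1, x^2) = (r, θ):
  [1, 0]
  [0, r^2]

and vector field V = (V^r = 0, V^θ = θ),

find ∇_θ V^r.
Non-zero Christoffel symbols:
Γ^r_{θ θ} = -r
Γ^θ_{r θ} = 1/r
∇_θ V^r = ∂_θ V^r + Γ^r_{θ j} V^j
  = (0) + (0)(0) + (-r)(θ)
  = -r*θ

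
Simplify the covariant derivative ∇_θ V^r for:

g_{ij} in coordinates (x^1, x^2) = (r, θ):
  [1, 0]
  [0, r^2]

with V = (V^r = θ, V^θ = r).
Non-zero Christoffel symbols:
Γ^r_{θ θ} = -r
Γ^θ_{r θ} = 1/r
∇_θ V^r = ∂_θ V^r + Γ^r_{θ j} V^j
  = (1) + (0)(θ) + (-r)(r)
  = 1 - r^2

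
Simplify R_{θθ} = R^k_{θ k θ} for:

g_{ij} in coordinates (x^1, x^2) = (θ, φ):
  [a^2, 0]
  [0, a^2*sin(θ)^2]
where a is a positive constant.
Non-zero Christoffel symbols (Γ^k_{ij} = Γ^k_{ji}):
Γ^θ_{φ φ} = -sin(2*θ)/2
Γ^φ_{θ φ} = 1/tan(θ)
R^θ_{θ θ θ} = 0 (a repeated index in an antisymmetric pair)
R^φ_{θ φ θ} = ∂_φ Γ^φ_{θ θ} - ∂_θ Γ^φ_{θ φ} + Γ^φ_{φ m} Γ^m_{θ θ} - Γ^φ_{θ m} Γ^m_{θ φ}
  = (0) - (-1/sin(θ)^2) + (0) - (1/tan(θ)^2) = 1
R_{θθ} = R^θ_{θ θ θ} + R^φ_{θ φ θ} = (0) + (1) = 1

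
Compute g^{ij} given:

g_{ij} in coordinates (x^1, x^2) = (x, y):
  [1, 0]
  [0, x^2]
The metric is diagonal, so g^{ij} is diagonal with entries 1/g_{ii}: diag(1, 1/(x^2)).
g^{ij}:
  [1, 0]
  [0, 1/x^2]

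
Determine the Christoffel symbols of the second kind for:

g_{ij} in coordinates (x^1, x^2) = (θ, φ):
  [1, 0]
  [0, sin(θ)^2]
Using Γ^k_{ij} = (1/2) g^{km} (∂_i g_{mj} + ∂_j g_{mi} - ∂_m g_{ij}); the metric is diagonal, so only the m = k term contributes.
Non-zero symbols (using the symmetry Γ^k_{ij} = Γ^k_{ji}):
Γ^θ_{φ φ} = (1/2) g^{θθ} (∂_φ g_{θφ} + ∂_φ g_{θφ} - ∂_θ g_{φφ}) = (1/2)(1)((0) + (0) - (sin(2*θ))) = -sin(2*θ)/2
Γ^φ_{θ φ} = (1/2) g^{φφ} (∂_θ g_{φφ} + ∂_φ g_{φθ} - ∂_φ g_{θφ}) = (1/2)(1/sin(θ)^2)((sin(2*θ)) + (0) - (0)) = 1/tan(θ)
All other Christoffel symbols are zero.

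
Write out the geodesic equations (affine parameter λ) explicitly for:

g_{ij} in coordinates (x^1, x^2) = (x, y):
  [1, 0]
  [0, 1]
Geodesic equation: d^2x^k/dλ^2 + Γ^k_{ij} (dx^i/dλ)(dx^j/dλ) = 0.
All Christoffel symbols vanish, so the geodesics are straight lines:
d^2x/dλ^2 = 0
d^2y/dλ^2 = 0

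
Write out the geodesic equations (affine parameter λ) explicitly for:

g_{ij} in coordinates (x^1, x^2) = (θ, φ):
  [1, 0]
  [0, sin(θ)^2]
Geodesic equation: d^2x^k/dλ^2 + Γ^k_{ij} (dx^i/dλ)(dx^j/dλ) = 0.
Non-zero Christoffel symbols:
Γ^θ_{φ φ} = -sin(2*θ)/2
Γ^φ_{θ φ} = 1/tan(θ)
Substituting (the symmetric pair Γ^k_{ij}, Γ^k_{ji} combines into a factor 2):
d^2θ/dλ^2 - (sin(2*θ)/2) (dφ/dλ)^2 = 0
d^2φ/dλ^2 + (2/tan(θ)) (dθ/dλ)(dφ/dλ) = 0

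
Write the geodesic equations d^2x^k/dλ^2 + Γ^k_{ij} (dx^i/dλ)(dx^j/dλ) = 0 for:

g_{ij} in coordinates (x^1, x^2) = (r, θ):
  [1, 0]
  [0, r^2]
Geodesic equation: d^2x^k/dλ^2 + Γ^k_{ij} (dx^i/dλ)(dx^j/dλ) = 0.
Non-zero Christoffel symbols:
Γ^r_{θ θ} = -r
Γ^θ_{r θ} = 1/r
Substituting (the symmetric pair Γ^k_{ij}, Γ^k_{ji} combines into a factor 2):
d^2r/dλ^2 - r (dθ/dλ)^2 = 0
d^2θ/dλ^2 + (2/r) (dr/dλ)(dθ/dλ) = 0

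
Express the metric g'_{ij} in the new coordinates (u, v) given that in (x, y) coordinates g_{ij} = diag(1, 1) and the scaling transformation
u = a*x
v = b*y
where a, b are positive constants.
Invert the transformation: x = u/a, y = v/b
g'_{ij} = (∂x^k/∂x'^i)(∂x^l/∂x'^j) g_{kl}; with g_{kl} = δ_{kl} this is Σ_k (∂x^k/∂x'^i)(∂x^k/∂x'^j).
Jacobian: ∂x/∂u = 1/a, ∂x/∂v = 0, ∂y/∂u = 0, ∂y/∂v = 1/b
g'_{uu} = (1/a)(1/a) + (0)(0) = 1/a^2
g'_{uv} = (1/a)(0) + (0)(1/b) = 0
g'_{vv} = (0)(0) + (1/b)(1/b) = 1/b^2
g'_{ij} = diag(1/a^2, 1/b^2)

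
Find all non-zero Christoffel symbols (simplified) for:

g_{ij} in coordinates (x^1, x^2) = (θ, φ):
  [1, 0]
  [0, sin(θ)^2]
Using Γ^k_{ij} = (1/2) g^{km} (∂_i g_{mj} + ∂_j g_{mi} - ∂_m g_{ij}); the metric is diagonal, so only the m = k term contributes.
Non-zero symbols (using the symmetry Γ^k_{ij} = Γ^k_{ji}):
Γ^θ_{φ φ} = (1/2) g^{θθ} (∂_φ g_{θφ} + ∂_φ g_{θφ} - ∂_θ g_{φφ}) = (1/2)(1)((0) + (0) - (sin(2*θ))) = -sin(2*θ)/2
Γ^φ_{θ φ} = (1/2) g^{φφ} (∂_θ g_{φφ} + ∂_φ g_{φθ} - ∂_φ g_{θφ}) = (1/2)(1/sin(θ)^2)((sin(2*θ)) + (0) - (0)) = 1/tan(θ)
All other Christoffel symbols are zero.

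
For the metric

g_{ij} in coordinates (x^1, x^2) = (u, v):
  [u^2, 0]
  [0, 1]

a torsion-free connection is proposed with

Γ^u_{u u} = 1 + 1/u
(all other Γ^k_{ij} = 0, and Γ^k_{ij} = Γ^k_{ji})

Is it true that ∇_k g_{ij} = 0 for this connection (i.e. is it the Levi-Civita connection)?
Using ∇_k g_{ij} = ∂_k g_{ij} - Γ^m_{ki} g_{mj} - Γ^m_{kj} g_{im}:
∇_u g_{uu} = (2*u) - (u^2 + u) - (u^2 + u) = -2*u^2 ≠ 0
So the connection is not metric compatible (it is not the Levi-Civita connection).
No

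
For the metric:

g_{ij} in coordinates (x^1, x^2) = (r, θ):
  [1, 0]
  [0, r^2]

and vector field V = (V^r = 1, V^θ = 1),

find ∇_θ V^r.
Non-zero Christoffel symbols:
Γ^r_{θ θ} = -r
Γ^θ_{r θ} = 1/r
∇_θ V^r = ∂_θ V^r + Γ^r_{θ j} V^j
  = (0) + (0)(1) + (-r)(1)
  = -r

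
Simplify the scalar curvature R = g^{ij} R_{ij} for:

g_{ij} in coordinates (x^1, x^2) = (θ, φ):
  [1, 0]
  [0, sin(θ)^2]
Non-zero Christoffel symbols (Γ^k_{ij} = Γ^k_{ji}):
Γ^θ_{φ φ} = -sin(2*θ)/2
Γ^φ_{θ φ} = 1/tan(θ)
Ricci tensor (R_{ij} = R^k_{ikj}): R_{θθ} = 1, R_{θφ} = 0, R_{φφ} = sin(θ)^2
Inverse metric: g^{θθ} = 1, g^{φφ} = 1/sin(θ)^2
R = g^{ij} R_{ij} = (1)(1) + (1/sin(θ)^2)(sin(θ)^2) = 2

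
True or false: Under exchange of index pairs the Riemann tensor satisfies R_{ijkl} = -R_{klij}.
The pair-exchange symmetry has a plus sign: R_{ijkl} = +R_{klij}.
False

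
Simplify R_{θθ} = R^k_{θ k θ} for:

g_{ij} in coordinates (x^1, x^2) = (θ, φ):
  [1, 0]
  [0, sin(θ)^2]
Non-zero Christoffel symbols (Γ^k_{ij} = Γ^k_{ji}):
Γ^θ_{φ φ} = -sin(2*θ)/2
Γ^φ_{θ φ} = 1/tan(θ)
R^θ_{θ θ θ} = 0 (a repeated index in an antisymmetric pair)
R^φ_{θ φ θ} = ∂_φ Γ^φ_{θ θ} - ∂_θ Γ^φ_{θ φ} + Γ^φ_{φ m} Γ^m_{θ θ} - Γ^φ_{θ m} Γ^m_{θ φ}
  = (0) - (-1/sin(θ)^2) + (0) - (1/tan(θ)^2) = 1
R_{θθ} = R^θ_{θ θ θ} + R^φ_{θ φ θ} = (0) + (1) = 1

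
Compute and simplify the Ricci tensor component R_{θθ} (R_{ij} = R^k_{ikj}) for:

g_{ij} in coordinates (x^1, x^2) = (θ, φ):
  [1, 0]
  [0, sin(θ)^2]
Non-zero Christoffel symbols (Γ^k_{ij} = Γ^k_{ji}):
Γ^θ_{φ φ} = -sin(2*θ)/2
Γ^φ_{θ φ} = 1/tan(θ)
R^θ_{θ θ θ} = 0 (a repeated index in an antisymmetric pair)
R^φ_{θ φ θ} = ∂_φ Γ^φ_{θ θ} - ∂_θ Γ^φ_{θ φ} + Γ^φ_{φ m} Γ^m_{θ θ} - Γ^φ_{θ m} Γ^m_{θ φ}
  = (0) - (-1/sin(θ)^2) + (0) - (1/tan(θ)^2) = 1
R_{θθ} = R^θ_{θ θ θ} + R^φ_{θ φ θ} = (0) + (1) = 1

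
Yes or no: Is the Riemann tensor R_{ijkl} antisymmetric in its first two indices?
R_{ijkl} = -R_{jikl} (follows from metric compatibility).
Yes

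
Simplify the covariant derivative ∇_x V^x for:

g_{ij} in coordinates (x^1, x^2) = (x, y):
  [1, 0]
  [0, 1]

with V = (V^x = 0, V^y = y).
All Christoffel symbols are zero.
∇_x V^x = ∂_x V^x + Γ^x_{x j} V^j
  = (0) + (0)(0) + (0)(y)
  = 0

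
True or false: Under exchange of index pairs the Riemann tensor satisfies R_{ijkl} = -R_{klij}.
The pair-exchange symmetry has a plus sign: R_{ijkl} = +R_{klij}.
False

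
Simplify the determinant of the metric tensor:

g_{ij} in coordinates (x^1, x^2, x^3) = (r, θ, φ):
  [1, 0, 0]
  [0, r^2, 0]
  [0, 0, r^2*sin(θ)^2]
Diagonal metric: det(g) = g_{11}·g_{22}·g_{33}
= (1)·(r^2)·(r^2*sin(θ)^2)
det(g) = r^4*sin(θ)^2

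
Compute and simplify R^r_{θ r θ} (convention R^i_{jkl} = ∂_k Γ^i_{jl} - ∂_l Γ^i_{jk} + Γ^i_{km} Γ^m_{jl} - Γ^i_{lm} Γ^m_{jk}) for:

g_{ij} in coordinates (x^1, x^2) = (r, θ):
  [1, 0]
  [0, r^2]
Non-zero Christoffel symbols (Γ^k_{ij} = Γ^k_{ji}):
Γ^r_{θ θ} = -r
Γ^θ_{r θ} = 1/r
R^r_{θ r θ} = ∂_r Γ^r_{θ θ} - ∂_θ Γ^r_{θ r} + Γ^r_{r m} Γ^m_{θ θ} - Γ^r_{θ m} Γ^m_{θ r}
  = (-1) - (0) + (0) - (-1) = 0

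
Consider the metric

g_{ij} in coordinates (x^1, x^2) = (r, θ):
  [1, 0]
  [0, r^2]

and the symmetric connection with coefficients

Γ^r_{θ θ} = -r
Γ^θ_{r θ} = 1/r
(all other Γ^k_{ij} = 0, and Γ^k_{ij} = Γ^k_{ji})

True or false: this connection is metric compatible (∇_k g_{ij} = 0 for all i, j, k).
Using ∇_k g_{ij} = ∂_k g_{ij} - Γ^m_{ki} g_{mj} - Γ^m_{kj} g_{im}:
e.g. ∇_r g_{θθ} = (2*r) - (r) - (r) = 0
Every component ∇_k g_{ij} vanishes: the connection is metric compatible.
True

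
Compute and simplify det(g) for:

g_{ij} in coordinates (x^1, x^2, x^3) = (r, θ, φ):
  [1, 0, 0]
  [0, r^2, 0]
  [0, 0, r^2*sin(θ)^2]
Diagonal metric: det(g) = g_{11}·g_{22}·g_{33}
= (1)·(r^2)·(r^2*sin(θ)^2)
det(g) = r^4*sin(θ)^2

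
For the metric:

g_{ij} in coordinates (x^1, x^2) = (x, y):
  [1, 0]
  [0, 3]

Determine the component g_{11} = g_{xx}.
With x^1 = x, x^2 = y, g_{11} = g_{xx} is the row-1, column-1 entry of the matrix.
g_{11} = 1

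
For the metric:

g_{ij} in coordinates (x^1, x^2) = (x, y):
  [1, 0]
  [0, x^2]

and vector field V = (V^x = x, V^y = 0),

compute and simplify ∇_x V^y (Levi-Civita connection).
Non-zero Christoffel symbols:
Γ^x_{y y} = -x
Γ^y_{x y} = 1/x
∇_x V^y = ∂_x V^y + Γ^y_{x j} V^j
  = (0) + (0)(x) + (1/x)(0)
  = 0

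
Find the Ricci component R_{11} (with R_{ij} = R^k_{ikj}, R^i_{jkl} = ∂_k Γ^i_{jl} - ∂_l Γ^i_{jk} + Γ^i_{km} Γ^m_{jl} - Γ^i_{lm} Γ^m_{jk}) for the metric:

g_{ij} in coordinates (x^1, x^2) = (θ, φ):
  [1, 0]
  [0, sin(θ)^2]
Non-zero Christoffel symbols (Γ^k_{ij} = Γ^k_{ji}):
Γ^θ_{φ φ} = -sin(2*θ)/2
Γ^φ_{θ φ} = 1/tan(θ)
R^θ_{θ θ θ} = 0 (a repeated index in an antisymmetric pair)
R^φ_{θ φ θ} = ∂_φ Γ^φ_{θ θ} - ∂_θ Γ^φ_{θ φ} + Γ^φ_{φ m} Γ^m_{θ θ} - Γ^φ_{θ m} Γ^m_{θ φ}
  = (0) - (-1/sin(θ)^2) + (0) - (1/tan(θ)^2) = 1
R_{θθ} = R^θ_{θ θ θ} + R^φ_{θ φ θ} = (0) + (1) = 1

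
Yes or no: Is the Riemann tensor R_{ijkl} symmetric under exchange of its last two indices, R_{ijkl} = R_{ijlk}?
It is antisymmetric in the last pair: R_{ijkl} = -R_{ijlk}.
No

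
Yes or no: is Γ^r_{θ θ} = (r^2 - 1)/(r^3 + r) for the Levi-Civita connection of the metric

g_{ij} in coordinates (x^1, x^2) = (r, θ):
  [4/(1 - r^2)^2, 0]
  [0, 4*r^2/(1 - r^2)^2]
Γ^r_{θ θ} = (1/2) g^{rr} (∂_θ g_{rθ} + ∂_θ g_{rθ} - ∂_r g_{θθ}) = (1/2)((1 - r^2)^2/4)((0) + (0) - (-8*(r^3 + r)/(r^2 - 1)^3)) = (r^3 + r)/(r^2 - 1)
This differs from the proposed value (r^2 - 1)/(r^3 + r).
No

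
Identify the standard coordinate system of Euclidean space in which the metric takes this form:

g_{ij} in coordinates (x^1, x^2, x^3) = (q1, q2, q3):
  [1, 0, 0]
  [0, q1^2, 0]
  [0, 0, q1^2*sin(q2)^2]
The line element ds^2 = dq1^2 + q1^2 dq2^2 + q1^2 sin(q2)^2 dq3^2 is dr^2 + r^2 dθ^2 + r^2 sin(θ)^2 dφ^2 with q1 = r, q2 = θ, q3 = φ.
spherical coordinates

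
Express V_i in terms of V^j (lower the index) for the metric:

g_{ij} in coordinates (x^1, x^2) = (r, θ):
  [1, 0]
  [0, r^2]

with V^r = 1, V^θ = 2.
V_i = g_{ij} V^j:
V_r = (1)(1) + (0)(2) = 1
V_θ = (0)(1) + (r^2)(2) = 2*r^2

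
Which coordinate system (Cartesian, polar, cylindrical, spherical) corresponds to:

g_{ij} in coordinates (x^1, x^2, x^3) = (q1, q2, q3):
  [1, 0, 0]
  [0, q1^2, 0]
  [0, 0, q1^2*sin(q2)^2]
The line element ds^2 = dq1^2 + q1^2 dq2^2 + q1^2 sin(q2)^2 dq3^2 is dr^2 + r^2 dθ^2 + r^2 sin(θ)^2 dφ^2 with q1 = r, q2 = θ, q3 = φ.
spherical coordinates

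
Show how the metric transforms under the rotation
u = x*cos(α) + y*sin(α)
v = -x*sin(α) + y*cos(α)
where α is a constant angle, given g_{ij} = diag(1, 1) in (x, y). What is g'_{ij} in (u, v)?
Invert the transformation: x = u*cos(α) - v*sin(α), y = u*sin(α) + v*cos(α)
g'_{ij} = (∂x^k/∂x'^i)(∂x^l/∂x'^j) g_{kl}; with g_{kl} = δ_{kl} this is Σ_k (∂x^k/∂x'^i)(∂x^k/∂x'^j).
Jacobian: ∂x/∂u = cos(α), ∂x/∂v = -sin(α), ∂y/∂u = sin(α), ∂y/∂v = cos(α)
g'_{uu} = (cos(α))(cos(α)) + (sin(α))(sin(α)) = 1
g'_{uv} = (cos(α))(-sin(α)) + (sin(α))(cos(α)) = 0
g'_{vv} = (-sin(α))(-sin(α)) + (cos(α))(cos(α)) = 1
g'_{ij} = diag(1, 1)
The Euclidean metric is invariant under rotations.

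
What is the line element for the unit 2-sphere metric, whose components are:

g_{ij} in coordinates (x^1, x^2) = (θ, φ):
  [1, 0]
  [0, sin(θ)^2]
ds^2 = g_{ij} dx^i dx^j; only the non-zero components contribute.
ds^2 = dθ^2 + sin(θ)^2 dφ^2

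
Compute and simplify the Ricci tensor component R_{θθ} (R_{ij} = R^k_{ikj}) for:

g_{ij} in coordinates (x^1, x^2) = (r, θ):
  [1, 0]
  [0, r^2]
Non-zero Christoffel symbols (Γ^k_{ij} = Γ^k_{ji}):
Γ^r_{θ θ} = -r
Γ^θ_{r θ} = 1/r
R^r_{θ r θ} = ∂_r Γ^r_{θ θ} - ∂_θ Γ^r_{θ r} + Γ^r_{r m} Γ^m_{θ θ} - Γ^r_{θ m} Γ^m_{θ r}
  = (-1) - (0) + (0) - (-1) = 0
R^θ_{θ θ θ} = 0 (a repeated index in an antisymmetric pair)
R_{θθ} = R^r_{θ r θ} + R^θ_{θ θ θ} = (0) + (0) = 0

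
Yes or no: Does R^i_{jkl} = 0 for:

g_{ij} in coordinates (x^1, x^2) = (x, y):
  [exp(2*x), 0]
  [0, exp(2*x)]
Non-zero Christoffel symbols:
Γ^x_{x x} = 1
Γ^x_{y y} = -1
Γ^y_{x y} = 1
Ricci tensor: R_{xx} = 0, R_{xy} = 0, R_{yy} = 0
All R_{ij} vanish; in 2 dimensions the Riemann tensor is fully determined by the Ricci tensor, so R^i_{jkl} = 0: the metric is flat (curvilinear coordinates on flat space).
Yes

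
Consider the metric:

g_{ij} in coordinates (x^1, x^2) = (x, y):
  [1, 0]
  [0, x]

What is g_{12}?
With x^1 = x, x^2 = y, g_{12} = g_{xy} is the row-1, column-2 entry of the matrix.
g_{12} = 0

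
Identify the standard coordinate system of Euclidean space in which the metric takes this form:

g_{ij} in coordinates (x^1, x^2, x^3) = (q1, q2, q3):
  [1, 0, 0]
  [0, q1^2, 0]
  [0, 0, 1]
The line element ds^2 = dq1^2 + q1^2 dq2^2 + dq3^2 is dr^2 + r^2 dθ^2 + dz^2 with q1 = r, q2 = θ, q3 = z.
cylindrical coordinates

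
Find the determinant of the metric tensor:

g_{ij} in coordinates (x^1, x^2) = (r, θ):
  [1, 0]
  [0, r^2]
For a 2×2 metric: det(g) = g_{11}·g_{22} - g_{12}·g_{21}
= (1)·(r^2) - (0)·(0)
= r^2 - 0
det(g) = r^2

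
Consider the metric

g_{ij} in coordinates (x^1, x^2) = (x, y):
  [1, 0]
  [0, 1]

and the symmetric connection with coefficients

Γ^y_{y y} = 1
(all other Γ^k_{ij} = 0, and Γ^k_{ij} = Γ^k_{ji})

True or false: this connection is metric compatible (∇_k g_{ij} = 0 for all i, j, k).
Using ∇_k g_{ij} = ∂_k g_{ij} - Γ^m_{ki} g_{mj} - Γ^m_{kj} g_{im}:
∇_y g_{yy} = (0) - (1) - (1) = -2 ≠ 0
So the connection is not metric compatible (it is not the Levi-Civita connection).
False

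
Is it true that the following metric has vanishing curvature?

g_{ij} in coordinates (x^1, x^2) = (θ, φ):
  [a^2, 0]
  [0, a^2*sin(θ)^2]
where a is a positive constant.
Non-zero Christoffel symbols:
Γ^θ_{φ φ} = -sin(2*θ)/2
Γ^φ_{θ φ} = 1/tan(θ)
Ricci tensor: R_{θθ} = 1, R_{θφ} = 0, R_{φφ} = sin(θ)^2
The Ricci tensor is non-zero, so the Riemann tensor is non-zero: not flat.
No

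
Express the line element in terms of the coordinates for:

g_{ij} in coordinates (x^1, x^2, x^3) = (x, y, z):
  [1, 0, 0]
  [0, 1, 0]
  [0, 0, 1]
ds^2 = g_{ij} dx^i dx^j; only the non-zero components contribute.
ds^2 = dx^2 + dy^2 + dz^2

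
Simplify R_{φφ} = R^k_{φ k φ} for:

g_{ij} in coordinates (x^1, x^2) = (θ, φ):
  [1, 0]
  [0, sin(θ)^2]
Non-zero Christoffel symbols (Γ^k_{ij} = Γ^k_{ji}):
Γ^θ_{φ φ} = -sin(2*θ)/2
Γ^φ_{θ φ} = 1/tan(θ)
R^θ_{φ θ φ} = ∂_θ Γ^θ_{φ φ} - ∂_φ Γ^θ_{φ θ} + Γ^θ_{θ m} Γ^m_{φ φ} - Γ^θ_{φ m} Γ^m_{φ θ}
  = (-cos(2*θ)) - (0) + (0) - (-cos(θ)^2) = sin(θ)^2
R^φ_{φ φ φ} = 0 (a repeated index in an antisymmetric pair)
R_{φφ} = R^θ_{φ θ φ} + R^φ_{φ φ φ} = (sin(θ)^2) + (0) = sin(θ)^2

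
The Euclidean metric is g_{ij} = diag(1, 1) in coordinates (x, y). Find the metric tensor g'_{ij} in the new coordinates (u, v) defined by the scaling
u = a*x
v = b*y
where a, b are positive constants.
Invert the transformation: x = u/a, y = v/b
g'_{ij} = (∂x^k/∂x'^i)(∂x^l/∂x'^j) g_{kl}; with g_{kl} = δ_{kl} this is Σ_k (∂x^k/∂x'^i)(∂x^k/∂x'^j).
Jacobian: ∂x/∂u = 1/a, ∂x/∂v = 0, ∂y/∂u = 0, ∂y/∂v = 1/b
g'_{uu} = (1/a)(1/a) + (0)(0) = 1/a^2
g'_{uv} = (1/a)(0) + (0)(1/b) = 0
g'_{vv} = (0)(0) + (1/b)(1/b) = 1/b^2
g'_{ij} = diag(1/a^2, 1/b^2)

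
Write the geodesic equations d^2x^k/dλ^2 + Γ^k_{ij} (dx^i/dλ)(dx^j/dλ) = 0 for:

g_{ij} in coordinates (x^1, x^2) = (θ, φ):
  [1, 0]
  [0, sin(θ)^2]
Geodesic equation: d^2x^k/dλ^2 + Γ^k_{ij} (dx^i/dλ)(dx^j/dλ) = 0.
Non-zero Christoffel symbols:
Γ^θ_{φ φ} = -sin(2*θ)/2
Γ^φ_{θ φ} = 1/tan(θ)
Substituting (the symmetric pair Γ^k_{ij}, Γ^k_{ji} combines into a factor 2):
d^2θ/dλ^2 - (sin(2*θ)/2) (dφ/dλ)^2 = 0
d^2φ/dλ^2 + (2/tan(θ)) (dθ/dλ)(dφ/dλ) = 0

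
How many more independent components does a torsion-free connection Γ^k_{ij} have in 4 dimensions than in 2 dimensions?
Independent components in n dimensions: n × n(n+1)/2 = n^2(n+1)/2.
4D: 4 × 10 = 40
2D: 2 × 3 = 6
Difference = 40 - 6 = 34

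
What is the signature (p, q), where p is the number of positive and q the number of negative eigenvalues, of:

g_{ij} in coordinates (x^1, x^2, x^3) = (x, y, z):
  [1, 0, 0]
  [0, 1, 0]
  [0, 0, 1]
The metric is diagonal, so its eigenvalues are the diagonal entries: 1, 1, 1 (at a generic point, where coordinate-dependent entries are positive).
3 positive, 0 negative.
(3, 0) - Riemannian (positive definite)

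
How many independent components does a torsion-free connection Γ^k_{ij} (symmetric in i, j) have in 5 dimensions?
Γ^k_{ij} has n choices for the upper index and n(n+1)/2 independent symmetric lower index pairs.
Total = 5 × 5×6/2 = 5 × 15 = 75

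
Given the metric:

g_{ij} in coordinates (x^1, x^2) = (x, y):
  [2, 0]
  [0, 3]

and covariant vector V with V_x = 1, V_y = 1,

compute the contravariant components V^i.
Inverse metric (diagonal): g^{xx} = 1/2, g^{yy} = 1/3
V^i = g^{ij} V_j:
V^x = (1/2)(1) + (0)(1) = 1/2
V^y = (0)(1) + (1/3)(1) = 1/3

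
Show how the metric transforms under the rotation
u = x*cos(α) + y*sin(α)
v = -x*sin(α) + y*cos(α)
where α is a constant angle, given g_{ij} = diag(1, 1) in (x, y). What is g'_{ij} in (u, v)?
Invert the transformation: x = u*cos(α) - v*sin(α), y = u*sin(α) + v*cos(α)
g'_{ij} = (∂x^k/∂x'^i)(∂x^l/∂x'^j) g_{kl}; with g_{kl} = δ_{kl} this is Σ_k (∂x^k/∂x'^i)(∂x^k/∂x'^j).
Jacobian: ∂x/∂u = cos(α), ∂x/∂v = -sin(α), ∂y/∂u = sin(α), ∂y/∂v = cos(α)
g'_{uu} = (cos(α))(cos(α)) + (sin(α))(sin(α)) = 1
g'_{uv} = (cos(α))(-sin(α)) + (sin(α))(cos(α)) = 0
g'_{vv} = (-sin(α))(-sin(α)) + (cos(α))(cos(α)) = 1
g'_{ij} = diag(1, 1)
The Euclidean metric is invariant under rotations.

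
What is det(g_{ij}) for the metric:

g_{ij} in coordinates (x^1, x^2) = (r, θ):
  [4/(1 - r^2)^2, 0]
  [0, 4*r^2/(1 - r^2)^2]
For a 2×2 metric: det(g) = g_{11}·g_{22} - g_{12}·g_{21}
= (4/(1 - r^2)^2)·(4*r^2/(1 - r^2)^2) - (0)·(0)
= 16*r^2/(1 - r^2)^4 - 0
det(g) = 16*r^2/(1 - r^2)^4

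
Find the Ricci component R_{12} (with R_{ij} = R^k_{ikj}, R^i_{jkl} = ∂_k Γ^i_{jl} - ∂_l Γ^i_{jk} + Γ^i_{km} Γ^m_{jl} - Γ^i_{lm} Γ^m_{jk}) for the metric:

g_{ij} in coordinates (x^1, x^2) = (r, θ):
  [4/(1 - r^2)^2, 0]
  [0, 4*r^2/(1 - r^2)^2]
Non-zero Christoffel symbols (Γ^k_{ij} = Γ^k_{ji}):
Γ^r_{r r} = 2*r/(1 - r^2)
Γ^r_{θ θ} = (r^3 + r)/(r^2 - 1)
Γ^θ_{r θ} = (-r^2 - 1)/(r^3 - r)
R^r_{r r θ} = 0 (a repeated index in an antisymmetric pair)
R^θ_{r θ θ} = 0 (a repeated index in an antisymmetric pair)
R_{rθ} = R^r_{r r θ} + R^θ_{r θ θ} = (0) + (0) = 0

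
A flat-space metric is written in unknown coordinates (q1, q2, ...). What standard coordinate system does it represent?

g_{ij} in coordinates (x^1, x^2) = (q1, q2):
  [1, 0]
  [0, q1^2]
The line element ds^2 = dq1^2 + q1^2 dq2^2 is dr^2 + r^2 dθ^2 with q1 = r, q2 = θ.
polar coordinates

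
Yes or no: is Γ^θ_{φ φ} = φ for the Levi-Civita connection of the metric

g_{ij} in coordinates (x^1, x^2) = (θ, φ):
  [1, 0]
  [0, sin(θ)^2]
Γ^θ_{φ φ} = (1/2) g^{θθ} (∂_φ g_{θφ} + ∂_φ g_{θφ} - ∂_θ g_{φφ}) = (1/2)(1)((0) + (0) - (sin(2*θ))) = -sin(2*θ)/2
This differs from the proposed value φ.
No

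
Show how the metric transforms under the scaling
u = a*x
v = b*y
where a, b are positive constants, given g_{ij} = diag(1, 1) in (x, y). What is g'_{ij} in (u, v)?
Invert the transformation: x = u/a, y = v/b
g'_{ij} = (∂x^k/∂x'^i)(∂x^l/∂x'^j) g_{kl}; with g_{kl} = δ_{kl} this is Σ_k (∂x^k/∂x'^i)(∂x^k/∂x'^j).
Jacobian: ∂x/∂u = 1/a, ∂x/∂v = 0, ∂y/∂u = 0, ∂y/∂v = 1/b
g'_{uu} = (1/a)(1/a) + (0)(0) = 1/a^2
g'_{uv} = (1/a)(0) + (0)(1/b) = 0
g'_{vv} = (0)(0) + (1/b)(1/b) = 1/b^2
g'_{ij} = diag(1/a^2, 1/b^2)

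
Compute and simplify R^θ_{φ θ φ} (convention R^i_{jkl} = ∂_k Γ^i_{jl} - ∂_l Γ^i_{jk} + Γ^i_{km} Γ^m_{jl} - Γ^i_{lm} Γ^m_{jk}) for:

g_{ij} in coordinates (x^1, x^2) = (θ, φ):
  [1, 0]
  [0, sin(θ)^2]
Non-zero Christoffel symbols (Γ^k_{ij} = Γ^k_{ji}):
Γ^θ_{φ φ} = -sin(2*θ)/2
Γ^φ_{θ φ} = 1/tan(θ)
R^θ_{φ θ φ} = ∂_θ Γ^θ_{φ φ} - ∂_φ Γ^θ_{φ θ} + Γ^θ_{θ m} Γ^m_{φ φ} - Γ^θ_{φ m} Γ^m_{φ θ}
  = (-cos(2*θ)) - (0) + (0) - (-cos(θ)^2) = sin(θ)^2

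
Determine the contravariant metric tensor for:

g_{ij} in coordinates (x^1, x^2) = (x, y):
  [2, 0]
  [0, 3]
The metric is diagonal, so g^{ij} is diagonal with entries 1/g_{ii}: diag(1/2, 1/3).
g^{ij}:
  [1/2, 0]
  [0, 1/3]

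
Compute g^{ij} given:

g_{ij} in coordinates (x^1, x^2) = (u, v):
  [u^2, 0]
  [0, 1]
The metric is diagonal, so g^{ij} is diagonal with entries 1/g_{ii}: diag(1/(u^2), 1).
g^{ij}:
  [1/u^2, 0]
  [0, 1]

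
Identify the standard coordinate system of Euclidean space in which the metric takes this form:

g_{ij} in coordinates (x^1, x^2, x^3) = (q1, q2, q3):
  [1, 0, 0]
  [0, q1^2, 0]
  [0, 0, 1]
The line element ds^2 = dq1^2 + q1^2 dq2^2 + dq3^2 is dr^2 + r^2 dθ^2 + dz^2 with q1 = r, q2 = θ, q3 = z.
cylindrical coordinates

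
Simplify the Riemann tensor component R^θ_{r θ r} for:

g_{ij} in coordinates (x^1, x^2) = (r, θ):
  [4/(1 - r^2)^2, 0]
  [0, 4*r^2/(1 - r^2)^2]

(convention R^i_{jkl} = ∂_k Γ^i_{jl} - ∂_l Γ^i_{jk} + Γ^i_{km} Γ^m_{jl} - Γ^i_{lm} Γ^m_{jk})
Non-zero Christoffel symbols (Γ^k_{ij} = Γ^k_{ji}):
Γ^r_{r r} = 2*r/(1 - r^2)
Γ^r_{θ θ} = (r^3 + r)/(r^2 - 1)
Γ^θ_{r θ} = (-r^2 - 1)/(r^3 - r)
R^θ_{r θ r} = ∂_θ Γ^θ_{r r} - ∂_r Γ^θ_{r θ} + Γ^θ_{θ m} Γ^m_{r r} - Γ^θ_{r m} Γ^m_{r θ}
  = (0) - ((r^4 + 4*r^2 - 1)/(r^3 - r)^2) + (2*(r^2 + 1)/(r^2 - 1)^2) - ((r^2 + 1)^2/(r^3 - r)^2) = -4/(r^2 - 1)^2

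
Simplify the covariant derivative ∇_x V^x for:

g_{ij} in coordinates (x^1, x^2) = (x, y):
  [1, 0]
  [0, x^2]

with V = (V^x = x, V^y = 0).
Non-zero Christoffel symbols:
Γ^x_{y y} = -x
Γ^y_{x y} = 1/x
∇_x V^x = ∂_x V^x + Γ^x_{x j} V^j
  = (1) + (0)(x) + (0)(0)
  = 1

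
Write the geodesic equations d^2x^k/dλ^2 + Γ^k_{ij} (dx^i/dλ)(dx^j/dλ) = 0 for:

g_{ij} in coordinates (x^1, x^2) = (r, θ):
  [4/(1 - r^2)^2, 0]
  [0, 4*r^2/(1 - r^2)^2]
Geodesic equation: d^2x^k/dλ^2 + Γ^k_{ij} (dx^i/dλ)(dx^j/dλ) = 0.
Non-zero Christoffel symbols:
Γ^r_{r r} = 2*r/(1 - r^2)
Γ^r_{θ θ} = (r^3 + r)/(r^2 - 1)
Γ^θ_{r θ} = (-r^2 - 1)/(r^3 - r)
Substituting (the symmetric pair Γ^k_{ij}, Γ^k_{ji} combines into a factor 2):
d^2r/dλ^2 + (2*r/(1 - r^2)) (dr/dλ)^2 + ((r^3 + r)/(r^2 - 1)) (dθ/dλ)^2 = 0
d^2θ/dλ^2 + ((-2*r^2 - 2)/(r^3 - r)) (dr/dλ)(dθ/dλ) = 0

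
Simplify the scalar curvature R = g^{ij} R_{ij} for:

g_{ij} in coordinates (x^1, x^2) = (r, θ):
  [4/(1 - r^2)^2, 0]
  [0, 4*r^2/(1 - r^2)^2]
Non-zero Christoffel symbols (Γ^k_{ij} = Γ^k_{ji}):
Γ^r_{r r} = 2*r/(1 - r^2)
Γ^r_{θ θ} = (r^3 + r)/(r^2 - 1)
Γ^θ_{r θ} = (-r^2 - 1)/(r^3 - r)
Ricci tensor (R_{ij} = R^k_{ikj}): R_{rr} = -4/(r^2 - 1)^2, R_{rθ} = 0, R_{θθ} = -4*r^2/(r^2 - 1)^2
Inverse metric: g^{rr} = (1 - r^2)^2/4, g^{θθ} = (1 - r^2)^2/(4*r^2)
R = g^{ij} R_{ij} = ((1 - r^2)^2/4)(-4/(r^2 - 1)^2) + ((1 - r^2)^2/(4*r^2))(-4*r^2/(r^2 - 1)^2) = -2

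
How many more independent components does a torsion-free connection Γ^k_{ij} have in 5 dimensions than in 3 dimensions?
Independent components in n dimensions: n × n(n+1)/2 = n^2(n+1)/2.
5D: 5 × 15 = 75
3D: 3 × 6 = 18
Difference = 75 - 18 = 57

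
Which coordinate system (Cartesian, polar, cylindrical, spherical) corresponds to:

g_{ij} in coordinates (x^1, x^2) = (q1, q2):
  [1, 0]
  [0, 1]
All components are constant and the metric is the identity, i.e. orthonormal rectilinear coordinates.
Cartesian (2D) coordinates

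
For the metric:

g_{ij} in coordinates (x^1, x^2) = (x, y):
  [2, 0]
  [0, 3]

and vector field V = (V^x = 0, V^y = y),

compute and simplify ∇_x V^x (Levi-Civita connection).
All Christoffel symbols are zero.
∇_x V^x = ∂_x V^x + Γ^x_{x j} V^j
  = (0) + (0)(0) + (0)(y)
  = 0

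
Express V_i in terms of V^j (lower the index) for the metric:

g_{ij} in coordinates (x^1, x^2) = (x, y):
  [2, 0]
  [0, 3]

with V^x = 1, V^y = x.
V_i = g_{ij} V^j:
V_x = (2)(1) + (0)(x) = 2
V_y = (0)(1) + (3)(x) = 3*x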